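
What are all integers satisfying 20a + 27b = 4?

Step 1: Compute gcd(20, 27) = 1.
Since 1 divides 4, solutions exist.

Step 2: Find a particular solution using extended Euclidean algorithm.
We get a₀ = -16, b₀ = 12.
Check: 20*-16 + 27*12 = 4 = 4 ✓

Step 3: Write the general solution.
a = -16 + (27/1)t = -16 + 27t
b = 12 - (20/1)t = 12 - 20t
for any integer t.

a = -16 + 27t, b = 12 - 20t for integer t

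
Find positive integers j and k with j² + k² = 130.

We need to find integers j, k > 0 such that j² + k² = 130.
Trying j = 3: k² = 130 - 3² = 130 - 9 = 121
k = 11
Check: 3² + 11² = 9 + 121 = 130 ✓

130 = 3² + 11²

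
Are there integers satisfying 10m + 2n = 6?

Step 1: Compute gcd(10, 2).
gcd(10, 2) = 2

Step 2: Check divisibility.
Does 2 divide 6? 6 = 2 x 3, so yes.

By the theorem on linear Diophantine equations, 10m + 2n = 6 has integer solutions if and only if gcd(10, 2) divides 6. Since 2 | 6, solutions exist.

Yes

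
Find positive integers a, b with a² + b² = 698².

We need a² + b² = 698² = 487204.
Trying: 598² + 360² = 357604 + 129600 = 487204 ✓

(598, 360, 698)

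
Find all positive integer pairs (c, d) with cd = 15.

The positive divisors of 15 are: 1, 3, 5, 15.
Each divisor d gives the pair (d, 15/d):
(1, 15), (3, 5), (5, 3), (15, 1)

(1, 15), (3, 5), (5, 3), (15, 1)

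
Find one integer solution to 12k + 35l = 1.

Step 1: Check solvability.
gcd(12, 35) = 1
Since 1 divides 1, solutions exist.

Step 2: Apply extended Euclidean algorithm to find gcd.
We find integers such that 12*x0 + 35*y0 = 1

Step 3: Scale the particular solution.
Multiply by 1/1 = 1:
k = 3, l = -1

Step 4: Verify.
12*(3) + 35*(-1) = 1 = 1 ✓

k = 3, l = -1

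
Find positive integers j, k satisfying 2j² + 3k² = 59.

Try small values of j and check whether (59 - 2j²)/3 is a perfect square.
j = 4: 2·4² = 32, so 3k² = 59 - 32 = 27, giving k² = 9, k = 3.
Check: 2·4² + 3·3² = 32 + 27 = 59 ✓

j = 4, k = 3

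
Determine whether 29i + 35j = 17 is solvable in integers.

Step 1: Compute gcd(29, 35).
gcd(29, 35) = 1

Step 2: Check divisibility.
Does 1 divide 17? 17 = 1 x 17, so yes.

By the theorem on linear Diophantine equations, 29i + 35j = 17 has integer solutions if and only if gcd(29, 35) divides 17. Since 1 | 17, solutions exist.

Yes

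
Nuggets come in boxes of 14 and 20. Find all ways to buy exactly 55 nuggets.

We need non-negative integers (x, y) with 14x + 20y = 55.
For each x in 0..3, check if 55 - 14x is a non-negative multiple of 20.
No x yields an integer y ≥ 0.

No solution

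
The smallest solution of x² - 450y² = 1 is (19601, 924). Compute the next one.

Solutions to x² - Dy² = 1 are generated by powers of (x₀ + y₀√D).
The next solution satisfies x₁ + y₁√450 = (x₀ + y₀√450)², giving:
x₁ = x₀² + 450y₀² = 19601² + 450·924² = 384199201 + 384199200 = 768398401
y₁ = 2x₀y₀ = 2·19601·924 = 36222648

Verify: 768398401² - 450·36222648² = 590436102659356801 - 590436102659356800 = 1 ✓

x = 768398401, y = 36222648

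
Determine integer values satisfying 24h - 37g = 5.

Step 1: Check solvability.
gcd(24, 37) = 1
Since 1 divides 5, solutions exist.

Step 2: Apply extended Euclidean algorithm to find gcd.
We find integers such that 24*x0 + 37*y0 = 1

Step 3: Scale the particular solution.
Multiply by 5/1 = 5:
h = 85, g = 55

Step 4: Verify.
24*(85) - 37*(55) = 5 = 5 ✓

h = 85, g = 55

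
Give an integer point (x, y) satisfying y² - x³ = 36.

Try small integer x values and check whether x³ + 36 is a perfect square.
x = -3: x³ + 36 = -3³ + 36 = -27 + 36 = 9
Is 9 a perfect square? 3² = 9 ✓
So (x, y) = (-3, 3) is a solution.

x = -3, y = 3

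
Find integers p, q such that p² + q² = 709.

We need to find integers p, q > 0 such that p² + q² = 709.
Trying p = 15: q² = 709 - 15² = 709 - 225 = 484
q = 22
Check: 15² + 22² = 225 + 484 = 709 ✓

709 = 15² + 22²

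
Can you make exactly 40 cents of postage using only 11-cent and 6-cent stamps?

We need non-negative x, y with 11x + 6y = 40.
gcd(11, 6) = 1 divides 40, so integer solutions exist.
Search for a non-negative one: x = 2 gives 6y = 40 - 22 = 18, so y = 3.
Check: 11·2 + 6·3 = 40 ✓

Yes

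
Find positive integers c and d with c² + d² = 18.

We need to find integers c, d > 0 such that c² + d² = 18.
Trying c = 3: d² = 18 - 3² = 18 - 9 = 9
d = 3
Check: 3² + 3² = 9 + 9 = 18 ✓

18 = 3² + 3²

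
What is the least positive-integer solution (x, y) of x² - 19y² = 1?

We seek the smallest positive integers (x, y) with x² - 19y² = 1, i.e., x² = 19y² + 1.
Try successive y values:
y = 1: x² = 19·1² + 1 = 20, not a perfect square
y = 2: x² = 19·2² + 1 = 77, not a perfect square
y = 3: x² = 19·3² + 1 = 172, not a perfect square
... continuing the search (or via continued fractions) ...
y = 39: x² = 19·39² + 1 = 28900, x = 170 ✓

Verify: 170² - 19·39² = 28900 - 28899 = 1 ✓

x = 170, y = 39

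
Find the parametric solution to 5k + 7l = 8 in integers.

Step 1: Compute gcd(5, 7) = 1.
Since 1 divides 8, solutions exist.

Step 2: Find a particular solution using extended Euclidean algorithm.
We get k₀ = 24, l₀ = -16.
Check: 5*24 + 7*-16 = 8 = 8 ✓

Step 3: Write the general solution.
k = 24 + (7/1)t = 24 + 7t
l = -16 - (5/1)t = -16 - 5t
for any integer t.

k = 24 + 7t, l = -16 - 5t for integer t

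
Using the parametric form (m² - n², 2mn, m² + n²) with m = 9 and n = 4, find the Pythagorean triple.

a = m² - n² = 81 - 16 = 65
b = 2mn = 2·9·4 = 72
c = m² + n² = 81 + 16 = 97
Verify: 65² + 72² = 4225 + 5184 = 9409 = 97² ✓

(65, 72, 97)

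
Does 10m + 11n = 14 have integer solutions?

Step 1: Compute gcd(10, 11).
gcd(10, 11) = 1

Step 2: Check divisibility.
Does 1 divide 14? 14 = 1 x 14, so yes.

By the theorem on linear Diophantine equations, 10m + 11n = 14 has integer solutions if and only if gcd(10, 11) divides 14. Since 1 | 14, solutions exist.

Yes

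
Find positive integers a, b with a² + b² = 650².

We need a² + b² = 650² = 422500.
Trying: 506² + 408² = 256036 + 166464 = 422500 ✓

(506, 408, 650)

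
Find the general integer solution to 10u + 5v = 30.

Step 1: Compute gcd(10, 5) = 5.
Since 5 divides 30, solutions exist.

Step 2: Find a particular solution using extended Euclidean algorithm.
We get u₀ = 0, v₀ = 6.
Check: 10*0 + 5*6 = 30 = 30 ✓

Step 3: Write the general solution.
u = 0 + (5/5)t = 0 + 1t
v = 6 - (10/5)t = 6 - 2t
for any integer t.

u = 0 + 1t, v = 6 - 2t for integer t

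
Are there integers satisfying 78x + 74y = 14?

Step 1: Compute gcd(78, 74).
gcd(78, 74) = 2

Step 2: Check divisibility.
Does 2 divide 14? 14 = 2 x 7, so yes.

By the theorem on linear Diophantine equations, 78x + 74y = 14 has integer solutions if and only if gcd(78, 74) divides 14. Since 2 | 14, solutions exist.

Yes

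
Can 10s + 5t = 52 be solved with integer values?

Step 1: Compute gcd(10, 5).
gcd(10, 5) = 5

Step 2: Check divisibility.
Does 5 divide 52? 52 = 5 x 10 + 2, so no.

By the theorem on linear Diophantine equations, 10s + 5t = 52 has integer solutions if and only if gcd(10, 5) divides 52. Since 5 does not divide 52, no solutions exist.

No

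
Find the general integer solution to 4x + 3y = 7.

Step 1: Compute gcd(4, 3) = 1.
Since 1 divides 7, solutions exist.

Step 2: Find a particular solution using extended Euclidean algorithm.
We get x₀ = 7, y₀ = -7.
Check: 4*7 + 3*-7 = 7 = 7 ✓

Step 3: Write the general solution.
x = 7 + (3/1)t = 7 + 3t
y = -7 - (4/1)t = -7 - 4t
for any integer t.

x = 7 + 3t, y = -7 - 4t for integer t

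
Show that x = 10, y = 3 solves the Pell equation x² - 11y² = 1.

Compute x² = 10² = 100
Compute 11y² = 11·3² = 11·9 = 99
x² - 11y² = 100 - 99 = 1
Since this equals 1, (10, 3) is a solution.

Yes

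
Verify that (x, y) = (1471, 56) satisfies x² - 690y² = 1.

Compute x² = 1471² = 2163841
Compute 690y² = 690·56² = 690·3136 = 2163840
x² - 690y² = 2163841 - 2163840 = 1
Since this equals 1, (1471, 56) is a solution.

Yes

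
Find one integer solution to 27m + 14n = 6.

Step 1: Check solvability.
gcd(27, 14) = 1
Since 1 divides 6, solutions exist.

Step 2: Apply extended Euclidean algorithm to find gcd.
We find integers such that 27*x0 + 14*y0 = 1

Step 3: Scale the particular solution.
Multiply by 6/1 = 6:
m = -6, n = 12

Step 4: Verify.
27*(-6) + 14*(12) = 6 = 6 ✓

m = -6, n = 12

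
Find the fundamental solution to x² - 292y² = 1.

We seek the smallest positive integers (x, y) with x² - 292y² = 1, i.e., x² = 292y² + 1.
Try successive y values:
y = 1: x² = 292·1² + 1 = 293, not a perfect square
y = 2: x² = 292·2² + 1 = 1169, not a perfect square
y = 3: x² = 292·3² + 1 = 2629, not a perfect square
... continuing the search (or via continued fractions) ...
y = 133500: x² = 292·133500² + 1 = 5204097000001, x = 2281249 ✓

Verify: 2281249² - 292·133500² = 5204097000001 - 5204097000000 = 1 ✓

x = 2281249, y = 133500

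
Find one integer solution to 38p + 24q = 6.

Step 1: Check solvability.
gcd(38, 24) = 2
Since 2 divides 6, solutions exist.

Step 2: Apply extended Euclidean algorithm to find gcd.
We find integers such that 38*x0 + 24*y0 = 2

Step 3: Scale the particular solution.
Multiply by 6/2 = 3:
p = -15, q = 24

Step 4: Verify.
38*(-15) + 24*(24) = 6 = 6 ✓

p = -15, q = 24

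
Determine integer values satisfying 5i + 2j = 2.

Step 1: Check solvability.
gcd(5, 2) = 1
Since 1 divides 2, solutions exist.

Step 2: Apply extended Euclidean algorithm to find gcd.
We find integers such that 5*x0 + 2*y0 = 1

Step 3: Scale the particular solution.
Multiply by 2/1 = 2:
i = 2, j = -4

Step 4: Verify.
5*(2) + 2*(-4) = 2 = 2 ✓

i = 2, j = -4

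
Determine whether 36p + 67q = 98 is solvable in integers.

Step 1: Compute gcd(36, 67).
gcd(36, 67) = 1

Step 2: Check divisibility.
Does 1 divide 98? 98 = 1 x 98, so yes.

By the theorem on linear Diophantine equations, 36p + 67q = 98 has integer solutions if and only if gcd(36, 67) divides 98. Since 1 | 98, solutions exist.

Yes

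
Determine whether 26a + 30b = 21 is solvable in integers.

Step 1: Compute gcd(26, 30).
gcd(26, 30) = 2

Step 2: Check divisibility.
Does 2 divide 21? 21 = 2 x 10 + 1, so no.

By the theorem on linear Diophantine equations, 26a + 30b = 21 has integer solutions if and only if gcd(26, 30) divides 21. Since 2 does not divide 21, no solutions exist.

No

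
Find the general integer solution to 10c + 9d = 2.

Step 1: Compute gcd(10, 9) = 1.
Since 1 divides 2, solutions exist.

Step 2: Find a particular solution using extended Euclidean algorithm.
We get c₀ = 2, d₀ = -2.
Check: 10*2 + 9*-2 = 2 = 2 ✓

Step 3: Write the general solution.
c = 2 + (9/1)t = 2 + 9t
d = -2 - (10/1)t = -2 - 10t
for any integer t.

c = 2 + 9t, d = -2 - 10t for integer t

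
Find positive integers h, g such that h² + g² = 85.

Search for h with 85 - h² a perfect square.
h = 2: 85 - 2² = 85 - 4 = 81 = 9² ✓
So h = 2, g = 9.

h = 2, g = 9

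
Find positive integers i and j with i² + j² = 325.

We need to find integers i, j > 0 such that i² + j² = 325.
Trying i = 1: j² = 325 - 1² = 325 - 1 = 324
j = 18
Check: 1² + 18² = 1 + 324 = 325 ✓

325 = 1² + 18²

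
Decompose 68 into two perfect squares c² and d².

We need to find integers c, d > 0 such that c² + d² = 68.
Trying c = 2: d² = 68 - 2² = 68 - 4 = 64
d = 8
Check: 2² + 8² = 4 + 64 = 68 ✓

68 = 2² + 8²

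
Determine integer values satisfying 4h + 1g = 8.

Step 1: Check solvability.
gcd(4, 1) = 1
Since 1 divides 8, solutions exist.

Step 2: Apply extended Euclidean algorithm to find gcd.
We find integers such that 4*x0 + 1*y0 = 1

Step 3: Scale the particular solution.
Multiply by 8/1 = 8:
h = 0, g = 8

Step 4: Verify.
4*(0) + 1*(8) = 8 = 8 ✓

h = 0, g = 8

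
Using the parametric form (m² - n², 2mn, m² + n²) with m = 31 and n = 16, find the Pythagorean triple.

a = m² - n² = 961 - 256 = 705
b = 2mn = 2·31·16 = 992
c = m² + n² = 961 + 256 = 1217
Verify: 705² + 992² = 497025 + 984064 = 1481089 = 1217² ✓

(705, 992, 1217)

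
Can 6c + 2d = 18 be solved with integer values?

Step 1: Compute gcd(6, 2).
gcd(6, 2) = 2

Step 2: Check divisibility.
Does 2 divide 18? 18 = 2 x 9, so yes.

By the theorem on linear Diophantine equations, 6c + 2d = 18 has integer solutions if and only if gcd(6, 2) divides 18. Since 2 | 18, solutions exist.

Yes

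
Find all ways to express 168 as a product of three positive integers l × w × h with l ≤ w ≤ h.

Iterate l from 1 to ⌊168^(1/3)⌋. For each l dividing 168, iterate w ≥ l with w dividing 168/l, and set h = 168/(l·w).
Triples found (16): (1×1×168), (1×2×84), (1×3×56), (1×4×42), (1×6×28), (1×7×24), (1×8×21), (1×12×14), (2×2×42), (2×3×28), (2×4×21), (2×6×14), (2×7×12), (3×4×14), (3×7×8), (4×6×7)

(1×1×168), (1×2×84), (1×3×56), (1×4×42), (1×6×28), (1×7×24), (1×8×21), (1×12×14), (2×2×42), (2×3×28), (2×4×21), (2×6×14), (2×7×12), (3×4×14), (3×7×8), (4×6×7)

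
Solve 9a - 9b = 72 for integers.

Step 1: Check solvability.
gcd(9, 9) = 9
Since 9 divides 72, solutions exist.

Step 2: Apply extended Euclidean algorithm to find gcd.
We find integers such that 9*x0 + 9*y0 = 9

Step 3: Scale the particular solution.
Multiply by 72/9 = 8:
a = 0, b = -8

Step 4: Verify.
9*(0) - 9*(-8) = 72 = 72 ✓

a = 0, b = -8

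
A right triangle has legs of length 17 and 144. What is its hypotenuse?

c² = a² + b² = 17² + 144² = 289 + 20736 = 21025
c = 145

145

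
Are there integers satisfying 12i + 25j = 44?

Step 1: Compute gcd(12, 25).
gcd(12, 25) = 1

Step 2: Check divisibility.
Does 1 divide 44? 44 = 1 x 44, so yes.

By the theorem on linear Diophantine equations, 12i + 25j = 44 has integer solutions if and only if gcd(12, 25) divides 44. Since 1 | 44, solutions exist.

Yes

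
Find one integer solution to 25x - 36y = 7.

Step 1: Check solvability.
gcd(25, 36) = 1
Since 1 divides 7, solutions exist.

Step 2: Apply extended Euclidean algorithm to find gcd.
We find integers such that 25*x0 + 36*y0 = 1

Step 3: Scale the particular solution.
Multiply by 7/1 = 7:
x = 91, y = 63

Step 4: Verify.
25*(91) - 36*(63) = 7 = 7 ✓

x = 91, y = 63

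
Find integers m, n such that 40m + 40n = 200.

Step 1: Check solvability.
gcd(40, 40) = 40
Since 40 divides 200, solutions exist.

Step 2: Apply extended Euclidean algorithm to find gcd.
We find integers such that 40*x0 + 40*y0 = 40

Step 3: Scale the particular solution.
Multiply by 200/40 = 5:
m = 0, n = 5

Step 4: Verify.
40*(0) + 40*(5) = 200 = 200 ✓

m = 0, n = 5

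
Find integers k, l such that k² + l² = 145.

We need to find integers k, l > 0 such that k² + l² = 145.
Trying k = 1: l² = 145 - 1² = 145 - 1 = 144
l = 12
Check: 1² + 12² = 1 + 144 = 145 ✓

145 = 1² + 12²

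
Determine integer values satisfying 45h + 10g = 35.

Step 1: Check solvability.
gcd(45, 10) = 5
Since 5 divides 35, solutions exist.

Step 2: Apply extended Euclidean algorithm to find gcd.
We find integers such that 45*x0 + 10*y0 = 5

Step 3: Scale the particular solution.
Multiply by 35/5 = 7:
h = 7, g = -28

Step 4: Verify.
45*(7) + 10*(-28) = 35 = 35 ✓

h = 7, g = -28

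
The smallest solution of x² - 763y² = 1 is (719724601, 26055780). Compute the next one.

Solutions to x² - Dy² = 1 are generated by powers of (x₀ + y₀√D).
The next solution satisfies x₁ + y₁√763 = (x₀ + y₀√763)², giving:
x₁ = x₀² + 763y₀² = 719724601² + 763·26055780² = 518003501284609201 + 518003501284609200 = 1036007002569218401
y₁ = 2x₀y₀ = 2·719724601·26055780 = 37505971728487560

Verify: 1036007002569218401² - 763·37505971728487560² = 1073310509372456502530497192036996801 - 1073310509372456502530497192036996800 = 1 ✓

x = 1036007002569218401, y = 37505971728487560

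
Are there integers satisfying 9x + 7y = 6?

Step 1: Compute gcd(9, 7).
gcd(9, 7) = 1

Step 2: Check divisibility.
Does 1 divide 6? 6 = 1 x 6, so yes.

By the theorem on linear Diophantine equations, 9x + 7y = 6 has integer solutions if and only if gcd(9, 7) divides 6. Since 1 | 6, solutions exist.

Yes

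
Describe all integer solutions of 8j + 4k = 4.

Step 1: Compute gcd(8, 4) = 4.
Since 4 divides 4, solutions exist.

Step 2: Find a particular solution using extended Euclidean algorithm.
We get j₀ = 0, k₀ = 1.
Check: 8*0 + 4*1 = 4 = 4 ✓

Step 3: Write the general solution.
j = 0 + (4/4)t = 0 + 1t
k = 1 - (8/4)t = 1 - 2t
for any integer t.

j = 0 + 1t, k = 1 - 2t for integer t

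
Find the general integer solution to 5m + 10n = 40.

Step 1: Compute gcd(5, 10) = 5.
Since 5 divides 40, solutions exist.

Step 2: Find a particular solution using extended Euclidean algorithm.
We get m₀ = 8, n₀ = 0.
Check: 5*8 + 10*0 = 40 = 40 ✓

Step 3: Write the general solution.
m = 8 + (10/5)t = 8 + 2t
n = 0 - (5/5)t = 0 - 1t
for any integer t.

m = 8 + 2t, n = 0 - 1t for integer t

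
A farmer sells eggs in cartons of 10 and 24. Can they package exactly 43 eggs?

We need non-negative a, b with 10a + 24b = 43.
gcd(10, 24) = 2, and 2 does not divide 43.
No integer solutions exist.

No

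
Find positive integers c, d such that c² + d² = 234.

Search for c with 234 - c² a perfect square.
c = 3: 234 - 3² = 234 - 9 = 225 = 15² ✓
So c = 3, d = 15.

c = 3, d = 15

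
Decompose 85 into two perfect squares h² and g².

We need to find integers h, g > 0 such that h² + g² = 85.
Trying h = 2: g² = 85 - 2² = 85 - 4 = 81
g = 9
Check: 2² + 9² = 4 + 81 = 85 ✓

85 = 2² + 9²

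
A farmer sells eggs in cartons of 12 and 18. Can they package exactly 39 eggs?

We need non-negative a, b with 12a + 18b = 39.
gcd(12, 18) = 6, and 6 does not divide 39.
No integer solutions exist.

No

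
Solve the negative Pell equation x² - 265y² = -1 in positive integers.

We need x² = 265y² - 1. Try successive y:
y = 1: x² = 265·1² - 1 = 264, not a perfect square
y = 2: x² = 265·2² - 1 = 1059, not a perfect square
y = 3: x² = 265·3² - 1 = 2384, not a perfect square
...
y = 373: x² = 265·373² - 1 = 36869184 = 6072² ✓
Check: 6072² - 265·373² = 36869184 - 36869185 = -1 ✓

x = 6072, y = 373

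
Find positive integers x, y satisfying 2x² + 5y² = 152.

Try small values of x and check whether (152 - 2x²)/5 is a perfect square.
x = 6: 2·6² = 72, so 5y² = 152 - 72 = 80, giving y² = 16, y = 4.
Check: 2·6² + 5·4² = 72 + 80 = 152 ✓

x = 6, y = 4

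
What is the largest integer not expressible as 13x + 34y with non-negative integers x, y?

For two coprime denominations a and b, the Frobenius number (largest value not representable as a non-negative combination) is ab - a - b.
Here gcd(13, 34) = 1, so they are coprime.
F(13, 34) = 13·34 - 13 - 34 = 442 - 47 = 395

395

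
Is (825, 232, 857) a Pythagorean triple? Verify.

Compute a² + b² = 825² + 232² = 680625 + 53824 = 734449
Compute c² = 857² = 734449
Since 734449 = 734449, confirmed.

Yes, it is a Pythagorean triple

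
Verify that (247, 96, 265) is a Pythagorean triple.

Compute a² + b² = 247² + 96² = 61009 + 9216 = 70225
Compute c² = 265² = 70225
Since 70225 = 70225, confirmed.

Yes, it is a Pythagorean triple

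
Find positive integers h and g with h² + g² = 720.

We need to find integers h, g > 0 such that h² + g² = 720.
Trying h = 12: g² = 720 - 12² = 720 - 144 = 576
g = 24
Check: 12² + 24² = 144 + 576 = 720 ✓

720 = 12² + 24²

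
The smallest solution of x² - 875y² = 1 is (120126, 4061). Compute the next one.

Solutions to x² - Dy² = 1 are generated by powers of (x₀ + y₀√D).
The next solution satisfies x₁ + y₁√875 = (x₀ + y₀√875)², giving:
x₁ = x₀² + 875y₀² = 120126² + 875·4061² = 14430255876 + 14430255875 = 28860511751
y₁ = 2x₀y₀ = 2·120126·4061 = 975663372

Verify: 28860511751² - 875·975663372² = 832929138529609086001 - 832929138529609086000 = 1 ✓

x = 28860511751, y = 975663372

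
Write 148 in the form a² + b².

We need to find integers a, b > 0 such that a² + b² = 148.
Trying a = 2: b² = 148 - 2² = 148 - 4 = 144
b = 12
Check: 2² + 12² = 4 + 144 = 148 ✓

148 = 2² + 12²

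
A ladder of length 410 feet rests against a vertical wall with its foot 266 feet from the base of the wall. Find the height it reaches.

The ladder, wall, and ground form a right triangle with hypotenuse 410 and one leg 266.
By the Pythagorean theorem: h² = 410² - 266² = 168100 - 70756 = 97344
h = √97344 = 312 feet

312 feet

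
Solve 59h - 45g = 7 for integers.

Step 1: Check solvability.
gcd(59, 45) = 1
Since 1 divides 7, solutions exist.

Step 2: Apply extended Euclidean algorithm to find gcd.
We find integers such that 59*x0 + 45*y0 = 1

Step 3: Scale the particular solution.
Multiply by 7/1 = 7:
h = -112, g = -147

Step 4: Verify.
59*(-112) - 45*(-147) = 7 = 7 ✓

h = -112, g = -147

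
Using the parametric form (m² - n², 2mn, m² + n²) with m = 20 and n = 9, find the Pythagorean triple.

a = m² - n² = 20² - 9² = 400 - 81 = 319
b = 2mn = 2·20·9 = 360
c = m² + n² = 400 + 81 = 481
Verify: 319² + 360² = 101761 + 129600 = 231361 = 481² ✓

(319, 360, 481)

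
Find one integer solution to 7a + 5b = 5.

Step 1: Check solvability.
gcd(7, 5) = 1
Since 1 divides 5, solutions exist.

Step 2: Apply extended Euclidean algorithm to find gcd.
We find integers such that 7*x0 + 5*y0 = 1

Step 3: Scale the particular solution.
Multiply by 5/1 = 5:
a = -10, b = 15

Step 4: Verify.
7*(-10) + 5*(15) = 5 = 5 ✓

a = -10, b = 15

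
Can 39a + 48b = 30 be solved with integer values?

Step 1: Compute gcd(39, 48).
gcd(39, 48) = 3

Step 2: Check divisibility.
Does 3 divide 30? 30 = 3 x 10, so yes.

By the theorem on linear Diophantine equations, 39a + 48b = 30 has integer solutions if and only if gcd(39, 48) divides 30. Since 3 | 30, solutions exist.

Yes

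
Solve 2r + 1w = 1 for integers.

Step 1: Check solvability.
gcd(2, 1) = 1
Since 1 divides 1, solutions exist.

Step 2: Apply extended Euclidean algorithm to find gcd.
We find integers such that 2*x0 + 1*y0 = 1

Step 3: Scale the particular solution.
Multiply by 1/1 = 1:
r = 0, w = 1

Step 4: Verify.
2*(0) + 1*(1) = 1 = 1 ✓

r = 0, w = 1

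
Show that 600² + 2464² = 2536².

Compute a² + b² = 600² + 2464² = 360000 + 6071296 = 6431296
Compute c² = 2536² = 6431296
Since 6431296 = 6431296, confirmed.

Yes, it is a Pythagorean triple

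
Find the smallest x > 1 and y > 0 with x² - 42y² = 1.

We seek the smallest positive integers (x, y) with x² - 42y² = 1, i.e., x² = 42y² + 1.
Try successive y values:
y = 1: x² = 42·1² + 1 = 43, not a perfect square
y = 2: x² = 42·2² + 1 = 169, x = 13 ✓

Verify: 13² - 42·2² = 169 - 168 = 1 ✓

x = 13, y = 2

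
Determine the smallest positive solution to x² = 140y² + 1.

We seek the smallest positive integers (x, y) with x² - 140y² = 1, i.e., x² = 140y² + 1.
Try successive y values:
y = 1: x² = 140·1² + 1 = 141, not a perfect square
y = 2: x² = 140·2² + 1 = 561, not a perfect square
y = 3: x² = 140·3² + 1 = 1261, not a perfect square
... continuing the search (or via continued fractions) ...
y = 6: x² = 140·6² + 1 = 5041, x = 71 ✓

Verify: 71² - 140·6² = 5041 - 5040 = 1 ✓

x = 71, y = 6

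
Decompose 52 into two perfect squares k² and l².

We need to find integers k, l > 0 such that k² + l² = 52.
Trying k = 4: l² = 52 - 4² = 52 - 16 = 36
l = 6
Check: 4² + 6² = 16 + 36 = 52 ✓

52 = 4² + 6²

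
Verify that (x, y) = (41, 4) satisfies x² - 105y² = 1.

Compute x² = 41² = 1681
Compute 105y² = 105·4² = 105·16 = 1680
x² - 105y² = 1681 - 1680 = 1
Since this equals 1, (41, 4) is a solution.

Yes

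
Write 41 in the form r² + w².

We need to find integers r, w > 0 such that r² + w² = 41.
Trying r = 4: w² = 41 - 4² = 41 - 16 = 25
w = 5
Check: 4² + 5² = 16 + 25 = 41 ✓

41 = 4² + 5²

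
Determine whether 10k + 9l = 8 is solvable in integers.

Step 1: Compute gcd(10, 9).
gcd(10, 9) = 1

Step 2: Check divisibility.
Does 1 divide 8? 8 = 1 x 8, so yes.

By the theorem on linear Diophantine equations, 10k + 9l = 8 has integer solutions if and only if gcd(10, 9) divides 8. Since 1 | 8, solutions exist.

Yes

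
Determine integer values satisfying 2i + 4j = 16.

Step 1: Check solvability.
gcd(2, 4) = 2
Since 2 divides 16, solutions exist.

Step 2: Apply extended Euclidean algorithm to find gcd.
We find integers such that 2*x0 + 4*y0 = 2

Step 3: Scale the particular solution.
Multiply by 16/2 = 8:
i = 8, j = 0

Step 4: Verify.
2*(8) + 4*(0) = 16 = 16 ✓

i = 8, j = 0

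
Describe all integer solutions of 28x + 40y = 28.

Step 1: Compute gcd(28, 40) = 4.
Since 4 divides 28, solutions exist.

Step 2: Find a particular solution using extended Euclidean algorithm.
We get x₀ = 21, y₀ = -14.
Check: 28*21 + 40*-14 = 28 = 28 ✓

Step 3: Write the general solution.
x = 21 + (40/4)t = 21 + 10t
y = -14 - (28/4)t = -14 - 7t
for any integer t.

x = 21 + 10t, y = -14 - 7t for integer t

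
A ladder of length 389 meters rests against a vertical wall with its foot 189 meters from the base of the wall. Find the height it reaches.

The ladder, wall, and ground form a right triangle with hypotenuse 389 and one leg 189.
By the Pythagorean theorem: h² = 389² - 189² = 151321 - 35721 = 115600
h = √115600 = 340 meters

340 meters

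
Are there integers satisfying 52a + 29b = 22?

Step 1: Compute gcd(52, 29).
gcd(52, 29) = 1

Step 2: Check divisibility.
Does 1 divide 22? 22 = 1 x 22, so yes.

By the theorem on linear Diophantine equations, 52a + 29b = 22 has integer solutions if and only if gcd(52, 29) divides 22. Since 1 | 22, solutions exist.

Yes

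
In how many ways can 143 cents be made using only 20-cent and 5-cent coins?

We need non-negative integers (x, y) with 20x + 5y = 143.
For each x from 0 to 7, check if (143 - 20x) is a non-negative multiple of 5.
Solutions (x, y): none
Count: 0

0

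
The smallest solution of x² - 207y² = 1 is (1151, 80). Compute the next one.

Solutions to x² - Dy² = 1 are generated by powers of (x₀ + y₀√D).
The next solution satisfies x₁ + y₁√207 = (x₀ + y₀√207)², giving:
x₁ = x₀² + 207y₀² = 1151² + 207·80² = 1324801 + 1324800 = 2649601
y₁ = 2x₀y₀ = 2·1151·80 = 184160

Verify: 2649601² - 207·184160² = 7020385459201 - 7020385459200 = 1 ✓

x = 2649601, y = 184160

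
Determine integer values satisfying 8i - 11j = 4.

Step 1: Check solvability.
gcd(8, 11) = 1
Since 1 divides 4, solutions exist.

Step 2: Apply extended Euclidean algorithm to find gcd.
We find integers such that 8*x0 + 11*y0 = 1

Step 3: Scale the particular solution.
Multiply by 4/1 = 4:
i = -16, j = -12

Step 4: Verify.
8*(-16) - 11*(-12) = 4 = 4 ✓

i = -16, j = -12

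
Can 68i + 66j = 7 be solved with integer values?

Step 1: Compute gcd(68, 66).
gcd(68, 66) = 2

Step 2: Check divisibility.
Does 2 divide 7? 7 = 2 x 3 + 1, so no.

By the theorem on linear Diophantine equations, 68i + 66j = 7 has integer solutions if and only if gcd(68, 66) divides 7. Since 2 does not divide 7, no solutions exist.

No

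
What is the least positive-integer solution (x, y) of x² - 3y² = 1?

We seek the smallest positive integers (x, y) with x² - 3y² = 1, i.e., x² = 3y² + 1.
Try successive y values:
y = 1: x² = 3·1² + 1 = 4, x = 2 ✓

Verify: 2² - 3·1² = 4 - 3 = 1 ✓

x = 2, y = 1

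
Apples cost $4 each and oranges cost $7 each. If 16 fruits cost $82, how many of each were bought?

Let a = apples, o = oranges.
a + o = 16
4a + 7o = 82
Substitute o = 16 - a:
4a + 7(16 - a) = 82
(4 - 7)a = 82 - 112
-3a = -30
a = 10, o = 16 - 10 = 6

Apples: 10, Oranges: 6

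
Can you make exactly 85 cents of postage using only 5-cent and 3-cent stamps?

We need non-negative x, y with 5x + 3y = 85.
gcd(5, 3) = 1 divides 85, so integer solutions exist.
Search for a non-negative one: x = 2 gives 3y = 85 - 10 = 75, so y = 25.
Check: 5·2 + 3·25 = 85 ✓

Yes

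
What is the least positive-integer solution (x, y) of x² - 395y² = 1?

We seek the smallest positive integers (x, y) with x² - 395y² = 1, i.e., x² = 395y² + 1.
Try successive y values:
y = 1: x² = 395·1² + 1 = 396, not a perfect square
y = 2: x² = 395·2² + 1 = 1581, not a perfect square
y = 3: x² = 395·3² + 1 = 3556, not a perfect square
... continuing the search (or via continued fractions) ...
y = 8: x² = 395·8² + 1 = 25281, x = 159 ✓

Verify: 159² - 395·8² = 25281 - 25280 = 1 ✓

x = 159, y = 8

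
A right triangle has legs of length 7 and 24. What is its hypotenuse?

c² = a² + b² = 7² + 24² = 49 + 576 = 625
c = 25

25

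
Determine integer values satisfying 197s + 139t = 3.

Step 1: Check solvability.
gcd(197, 139) = 1
Since 1 divides 3, solutions exist.

Step 2: Apply extended Euclidean algorithm to find gcd.
We find integers such that 197*x0 + 139*y0 = 1

Step 3: Scale the particular solution.
Multiply by 3/1 = 3:
s = 36, t = -51

Step 4: Verify.
197*(36) + 139*(-51) = 3 = 3 ✓

s = 36, t = -51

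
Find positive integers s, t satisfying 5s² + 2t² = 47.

Try small values of s and check whether (47 - 5s²)/2 is a perfect square.
s = 3: 5·3² = 45, so 2t² = 47 - 45 = 2, giving t² = 1, t = 1.
Check: 5·3² + 2·1² = 45 + 2 = 47 ✓

s = 3, t = 1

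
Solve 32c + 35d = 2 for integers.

Step 1: Check solvability.
gcd(32, 35) = 1
Since 1 divides 2, solutions exist.

Step 2: Apply extended Euclidean algorithm to find gcd.
We find integers such that 32*x0 + 35*y0 = 1

Step 3: Scale the particular solution.
Multiply by 2/1 = 2:
c = -24, d = 22

Step 4: Verify.
32*(-24) + 35*(22) = 2 = 2 ✓

c = -24, d = 22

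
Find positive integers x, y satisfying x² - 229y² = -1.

We need x² = 229y² - 1. Try successive y:
y = 1: x² = 229·1² - 1 = 228, not a perfect square
y = 2: x² = 229·2² - 1 = 915, not a perfect square
y = 3: x² = 229·3² - 1 = 2060, not a perfect square
...
y = 113: x² = 229·113² - 1 = 2924100 = 1710² ✓
Check: 1710² - 229·113² = 2924100 - 2924101 = -1 ✓

x = 1710, y = 113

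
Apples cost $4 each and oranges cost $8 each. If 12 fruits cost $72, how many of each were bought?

Let a = apples, o = oranges.
a + o = 12
4a + 8o = 72
Substitute o = 12 - a:
4a + 8(12 - a) = 72
(4 - 8)a = 72 - 96
-4a = -24
a = 6, o = 12 - 6 = 6

Apples: 6, Oranges: 6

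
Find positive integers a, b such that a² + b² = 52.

Search for a with 52 - a² a perfect square.
a = 4: 52 - 4² = 52 - 16 = 36 = 6² ✓
So a = 4, b = 6.

a = 4, b = 6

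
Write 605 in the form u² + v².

We need to find integers u, v > 0 such that u² + v² = 605.
Trying u = 11: v² = 605 - 11² = 605 - 121 = 484
v = 22
Check: 11² + 22² = 121 + 484 = 605 ✓

605 = 11² + 22²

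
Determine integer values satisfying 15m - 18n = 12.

Step 1: Check solvability.
gcd(15, 18) = 3
Since 3 divides 12, solutions exist.

Step 2: Apply extended Euclidean algorithm to find gcd.
We find integers such that 15*x0 + 18*y0 = 3

Step 3: Scale the particular solution.
Multiply by 12/3 = 4:
m = -4, n = -4

Step 4: Verify.
15*(-4) - 18*(-4) = 12 = 12 ✓

m = -4, n = -4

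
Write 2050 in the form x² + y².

We need to find integers x, y > 0 such that x² + y² = 2050.
Trying x = 5: y² = 2050 - 5² = 2050 - 25 = 2025
y = 45
Check: 5² + 45² = 25 + 2025 = 2050 ✓

2050 = 5² + 45²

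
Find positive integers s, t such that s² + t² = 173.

Search for s with 173 - s² a perfect square.
s = 2: 173 - 2² = 173 - 4 = 169 = 13² ✓
So s = 2, t = 13.

s = 2, t = 13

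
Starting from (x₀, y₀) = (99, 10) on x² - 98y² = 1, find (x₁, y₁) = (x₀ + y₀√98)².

Solutions to x² - Dy² = 1 are generated by powers of (x₀ + y₀√D).
The next solution satisfies x₁ + y₁√98 = (x₀ + y₀√98)², giving:
x₁ = x₀² + 98y₀² = 99² + 98·10² = 9801 + 9800 = 19601
y₁ = 2x₀y₀ = 2·99·10 = 1980

Verify: 19601² - 98·1980² = 384199201 - 384199200 = 1 ✓

x = 19601, y = 1980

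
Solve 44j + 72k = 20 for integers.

Step 1: Check solvability.
gcd(44, 72) = 4
Since 4 divides 20, solutions exist.

Step 2: Apply extended Euclidean algorithm to find gcd.
We find integers such that 44*x0 + 72*y0 = 4

Step 3: Scale the particular solution.
Multiply by 20/4 = 5:
j = 25, k = -15

Step 4: Verify.
44*(25) + 72*(-15) = 20 = 20 ✓

j = 25, k = -15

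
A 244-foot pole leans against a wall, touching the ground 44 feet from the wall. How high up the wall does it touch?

The ladder, wall, and ground form a right triangle with hypotenuse 244 and one leg 44.
By the Pythagorean theorem: h² = 244² - 44² = 59536 - 1936 = 57600
h = √57600 = 240 feet

240 feet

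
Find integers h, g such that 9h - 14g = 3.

Step 1: Check solvability.
gcd(9, 14) = 1
Since 1 divides 3, solutions exist.

Step 2: Apply extended Euclidean algorithm to find gcd.
We find integers such that 9*x0 + 14*y0 = 1

Step 3: Scale the particular solution.
Multiply by 3/1 = 3:
h = -9, g = -6

Step 4: Verify.
9*(-9) - 14*(-6) = 3 = 3 ✓

h = -9, g = -6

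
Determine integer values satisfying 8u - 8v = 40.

Step 1: Check solvability.
gcd(8, 8) = 8
Since 8 divides 40, solutions exist.

Step 2: Apply extended Euclidean algorithm to find gcd.
We find integers such that 8*x0 + 8*y0 = 8

Step 3: Scale the particular solution.
Multiply by 40/8 = 5:
u = 0, v = -5

Step 4: Verify.
8*(0) - 8*(-5) = 40 = 40 ✓

u = 0, v = -5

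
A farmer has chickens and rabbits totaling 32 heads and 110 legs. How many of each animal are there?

Let c = chickens, r = rabbits.
Heads: c + r = 32
Legs: 2c + 4r = 110
From the first equation, c = 32 - r. Substitute:
2(32 - r) + 4r = 110
64 + 2r = 110
r = (110 - 64)/2 = 23
c = 32 - 23 = 9

Chickens: 9, Rabbits: 23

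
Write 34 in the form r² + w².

We need to find integers r, w > 0 such that r² + w² = 34.
Trying r = 3: w² = 34 - 3² = 34 - 9 = 25
w = 5
Check: 3² + 5² = 9 + 25 = 34 ✓

34 = 3² + 5²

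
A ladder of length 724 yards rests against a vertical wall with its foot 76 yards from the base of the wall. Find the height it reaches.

The ladder, wall, and ground form a right triangle with hypotenuse 724 and one leg 76.
By the Pythagorean theorem: h² = 724² - 76² = 524176 - 5776 = 518400
h = √518400 = 720 yards

720 yards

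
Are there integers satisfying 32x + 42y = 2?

Step 1: Compute gcd(32, 42).
gcd(32, 42) = 2

Step 2: Check divisibility.
Does 2 divide 2? 2 = 2 x 1, so yes.

By the theorem on linear Diophantine equations, 32x + 42y = 2 has integer solutions if and only if gcd(32, 42) divides 2. Since 2 | 2, solutions exist.

Yes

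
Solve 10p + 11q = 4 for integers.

Step 1: Check solvability.
gcd(10, 11) = 1
Since 1 divides 4, solutions exist.

Step 2: Apply extended Euclidean algorithm to find gcd.
We find integers such that 10*x0 + 11*y0 = 1

Step 3: Scale the particular solution.
Multiply by 4/1 = 4:
p = -4, q = 4

Step 4: Verify.
10*(-4) + 11*(4) = 4 = 4 ✓

p = -4, q = 4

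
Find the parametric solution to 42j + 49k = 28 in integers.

Step 1: Compute gcd(42, 49) = 7.
Since 7 divides 28, solutions exist.

Step 2: Find a particular solution using extended Euclidean algorithm.
We get j₀ = -4, k₀ = 4.
Check: 42*-4 + 49*4 = 28 = 28 ✓

Step 3: Write the general solution.
j = -4 + (49/7)t = -4 + 7t
k = 4 - (42/7)t = 4 - 6t
for any integer t.

j = -4 + 7t, k = 4 - 6t for integer t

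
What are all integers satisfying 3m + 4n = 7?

Step 1: Compute gcd(3, 4) = 1.
Since 1 divides 7, solutions exist.

Step 2: Find a particular solution using extended Euclidean algorithm.
We get m₀ = -7, n₀ = 7.
Check: 3*-7 + 4*7 = 7 = 7 ✓

Step 3: Write the general solution.
m = -7 + (4/1)t = -7 + 4t
n = 7 - (3/1)t = 7 - 3t
for any integer t.

m = -7 + 4t, n = 7 - 3t for integer t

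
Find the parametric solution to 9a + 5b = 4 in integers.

Step 1: Compute gcd(9, 5) = 1.
Since 1 divides 4, solutions exist.

Step 2: Find a particular solution using extended Euclidean algorithm.
We get a₀ = -4, b₀ = 8.
Check: 9*-4 + 5*8 = 4 = 4 ✓

Step 3: Write the general solution.
a = -4 + (5/1)t = -4 + 5t
b = 8 - (9/1)t = 8 - 9t
for any integer t.

a = -4 + 5t, b = 8 - 9t for integer t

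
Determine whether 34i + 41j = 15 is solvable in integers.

Step 1: Compute gcd(34, 41).
gcd(34, 41) = 1

Step 2: Check divisibility.
Does 1 divide 15? 15 = 1 x 15, so yes.

By the theorem on linear Diophantine equations, 34i + 41j = 15 has integer solutions if and only if gcd(34, 41) divides 15. Since 1 | 15, solutions exist.

Yes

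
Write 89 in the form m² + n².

We need to find integers m, n > 0 such that m² + n² = 89.
Trying m = 5: n² = 89 - 5² = 89 - 25 = 64
n = 8
Check: 5² + 8² = 25 + 64 = 89 ✓

89 = 5² + 8²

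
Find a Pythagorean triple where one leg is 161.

We need the other leg and hypotenuse such that 161² + x² = c².
Take x = 1848, c = 1855: 161² + 1848² = 25921 + 3415104 = 3441025 = 1855² ✓
Triple: (161, 1848, 1855)

(161, 1848, 1855)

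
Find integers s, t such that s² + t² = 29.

We need to find integers s, t > 0 such that s² + t² = 29.
Trying s = 2: t² = 29 - 2² = 29 - 4 = 25
t = 5
Check: 2² + 5² = 4 + 25 = 29 ✓

29 = 2² + 5²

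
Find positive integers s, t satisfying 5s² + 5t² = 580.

Try small values of s and check whether (580 - 5s²)/5 is a perfect square.
s = 4: 5·4² = 80, so 5t² = 580 - 80 = 500, giving t² = 100, t = 10.
Check: 5·4² + 5·10² = 80 + 500 = 580 ✓

s = 4, t = 10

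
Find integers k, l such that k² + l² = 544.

We need to find integers k, l > 0 such that k² + l² = 544.
Trying k = 12: l² = 544 - 12² = 544 - 144 = 400
l = 20
Check: 12² + 20² = 144 + 400 = 544 ✓

544 = 12² + 20²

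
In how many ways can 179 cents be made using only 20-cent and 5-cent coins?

We need non-negative integers (x, y) with 20x + 5y = 179.
For each x from 0 to 8, check if (179 - 20x) is a non-negative multiple of 5.
Solutions (x, y): none
Count: 0

0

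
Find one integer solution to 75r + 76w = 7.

Step 1: Check solvability.
gcd(75, 76) = 1
Since 1 divides 7, solutions exist.

Step 2: Apply extended Euclidean algorithm to find gcd.
We find integers such that 75*x0 + 76*y0 = 1

Step 3: Scale the particular solution.
Multiply by 7/1 = 7:
r = -7, w = 7

Step 4: Verify.
75*(-7) + 76*(7) = 7 = 7 ✓

r = -7, w = 7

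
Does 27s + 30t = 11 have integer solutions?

Step 1: Compute gcd(27, 30).
gcd(27, 30) = 3

Step 2: Check divisibility.
Does 3 divide 11? 11 = 3 x 3 + 2, so no.

By the theorem on linear Diophantine equations, 27s + 30t = 11 has integer solutions if and only if gcd(27, 30) divides 11. Since 3 does not divide 11, no solutions exist.

No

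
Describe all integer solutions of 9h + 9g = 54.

Step 1: Compute gcd(9, 9) = 9.
Since 9 divides 54, solutions exist.

Step 2: Find a particular solution using extended Euclidean algorithm.
We get h₀ = 0, g₀ = 6.
Check: 9*0 + 9*6 = 54 = 54 ✓

Step 3: Write the general solution.
h = 0 + (9/9)t = 0 + 1t
g = 6 - (9/9)t = 6 - 1t
for any integer t.

h = 0 + 1t, g = 6 - 1t for integer t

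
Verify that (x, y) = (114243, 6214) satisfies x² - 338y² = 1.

Compute x² = 114243² = 13051463049
Compute 338y² = 338·6214² = 338·38613796 = 13051463048
x² - 338y² = 13051463049 - 13051463048 = 1
Since this equals 1, (114243, 6214) is a solution.

Yes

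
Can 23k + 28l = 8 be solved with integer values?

Step 1: Compute gcd(23, 28).
gcd(23, 28) = 1

Step 2: Check divisibility.
Does 1 divide 8? 8 = 1 x 8, so yes.

By the theorem on linear Diophantine equations, 23k + 28l = 8 has integer solutions if and only if gcd(23, 28) divides 8. Since 1 | 8, solutions exist.

Yes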